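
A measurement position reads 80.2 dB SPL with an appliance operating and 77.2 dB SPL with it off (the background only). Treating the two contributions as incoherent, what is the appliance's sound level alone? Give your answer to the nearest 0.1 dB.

Background correction is a power subtraction:
L_src = 10·log₁₀(10^(80.2/10) − 10^(77.2/10)) = 10·log₁₀(52230000) = 77.2 dB SPL.

77.2 dB SPL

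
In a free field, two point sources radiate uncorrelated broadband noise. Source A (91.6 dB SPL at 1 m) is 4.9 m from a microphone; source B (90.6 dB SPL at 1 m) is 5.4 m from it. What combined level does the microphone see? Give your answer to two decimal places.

79.98 dB SPL

At the listener: L_A = 91.6 − 20·log₁₀(4.9) = 77.796 dB; L_B = 90.6 − 20·log₁₀(5.4) = 75.952 dB.
Combined: 10·log₁₀(10^(77.796/10)+10^(75.952/10)) = 79.98 dB SPL.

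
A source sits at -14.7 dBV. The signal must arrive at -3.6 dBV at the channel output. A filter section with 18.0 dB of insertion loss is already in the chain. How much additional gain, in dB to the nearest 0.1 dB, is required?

29.1 dB

The required make-up gain is the shortfall in the dB sum.
G = -3.6 − (-14.7) + 18.0 = 29.1 dB.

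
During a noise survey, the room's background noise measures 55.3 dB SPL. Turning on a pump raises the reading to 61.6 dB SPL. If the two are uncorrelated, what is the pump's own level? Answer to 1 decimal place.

60.4 dB SPL

Background correction is a power subtraction:
L_src = 10·log₁₀(10^(61.6/10) − 10^(55.3/10)) = 10·log₁₀(1107000) = 60.4 dB SPL.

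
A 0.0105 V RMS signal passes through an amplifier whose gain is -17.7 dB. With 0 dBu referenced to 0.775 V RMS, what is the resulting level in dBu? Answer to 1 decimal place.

Input level: 20·log₁₀(0.0105/0.775) = -37.36 dBu.
Output: -37.36 − 17.7 = -55.1 dBu.

-55.1 dBu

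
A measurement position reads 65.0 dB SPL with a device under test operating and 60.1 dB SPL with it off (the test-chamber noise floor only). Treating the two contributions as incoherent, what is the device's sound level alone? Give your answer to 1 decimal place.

63.3 dB SPL

Background correction is a power subtraction:
L_src = 10·log₁₀(10^(65.0/10) − 10^(60.1/10)) = 10·log₁₀(2139000) = 63.3 dB SPL.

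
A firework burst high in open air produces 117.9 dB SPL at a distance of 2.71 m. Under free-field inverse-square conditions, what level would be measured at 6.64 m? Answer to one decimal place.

Inverse-square spreading gives ΔL = −20·log₁₀(d₂/d₁).
ΔL = −20·log₁₀(6.64/2.71) = -7.78 dB, so L₂ = 117.9 + (-7.78) = 110.1 dB SPL.

110.1 dB SPL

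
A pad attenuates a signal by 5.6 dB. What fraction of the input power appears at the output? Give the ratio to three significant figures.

Power ratio = 10^(dB/10).
10^(-5.6/10) = 10^(-0.5600) = 0.275.

0.275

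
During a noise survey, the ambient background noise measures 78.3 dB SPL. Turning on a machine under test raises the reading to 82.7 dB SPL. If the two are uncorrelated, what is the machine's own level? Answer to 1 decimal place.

Subtract intensities: L_src = 10·log₁₀(10^(L_total/10) − 10^(L_bg/10)).
L_src = 10·log₁₀(10^(82.7/10) − 10^(78.3/10)) = 10·log₁₀(118600000) = 80.7 dB SPL.

80.7 dB SPL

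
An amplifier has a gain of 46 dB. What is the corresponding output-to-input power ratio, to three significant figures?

Power ratio = 10^(dB/10).
10^(46/10) = 10^(4.600) = 39800.

39800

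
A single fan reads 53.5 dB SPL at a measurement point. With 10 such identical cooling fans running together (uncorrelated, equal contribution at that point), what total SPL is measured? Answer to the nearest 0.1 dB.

10 equal incoherent sources raise the level by 10·log₁₀(10) = 10.00 dB.
L_total = 53.5 + 10.00 = 63.5 dB SPL.

63.5 dB SPL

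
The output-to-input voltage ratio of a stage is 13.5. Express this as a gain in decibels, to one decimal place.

22.6 dB

Voltage ratio → dB uses the 20·log₁₀ form:
20·log₁₀(13.5) = 22.6 dB.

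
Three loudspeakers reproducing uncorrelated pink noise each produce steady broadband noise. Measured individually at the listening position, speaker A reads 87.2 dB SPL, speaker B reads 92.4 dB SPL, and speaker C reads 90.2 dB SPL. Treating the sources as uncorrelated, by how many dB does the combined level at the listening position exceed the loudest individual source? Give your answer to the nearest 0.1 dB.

Uncorrelated sources add in intensity (power), not in dB.
L_total = 10·log₁₀(10^(87.2/10) + 10^(92.4/10) + 10^(90.2/10)) = 95.20 dB SPL.
Excess over the loudest (92.4 dB): 95.20 − 92.4 = 2.8 dB.

2.8 dB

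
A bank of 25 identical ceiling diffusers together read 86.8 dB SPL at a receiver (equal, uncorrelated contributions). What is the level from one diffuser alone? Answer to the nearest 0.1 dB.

25 equal incoherent sources add 10·log₁₀(25) = 13.98 dB over one source.
L_one = 86.8 − 13.98 = 72.8 dB SPL.

72.8 dB SPL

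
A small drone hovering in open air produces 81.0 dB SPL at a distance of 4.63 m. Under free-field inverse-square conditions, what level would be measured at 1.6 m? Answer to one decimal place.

For a point source in a free field, ΔL = −20·log₁₀(d₂/d₁).
ΔL = −20·log₁₀(1.6/4.63) = 9.23 dB, so L₂ = 81.0 + (9.23) = 90.2 dB SPL.

90.2 dB SPL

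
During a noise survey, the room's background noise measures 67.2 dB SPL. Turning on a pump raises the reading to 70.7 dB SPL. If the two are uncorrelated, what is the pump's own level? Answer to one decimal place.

68.1 dB SPL

Background correction is a power subtraction:
L_src = 10·log₁₀(10^(70.7/10) − 10^(67.2/10)) = 10·log₁₀(6501000) = 68.1 dB SPL.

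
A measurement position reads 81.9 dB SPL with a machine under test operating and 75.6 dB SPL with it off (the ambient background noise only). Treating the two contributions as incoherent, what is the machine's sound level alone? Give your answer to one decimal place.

Background correction is a power subtraction:
L_src = 10·log₁₀(10^(81.9/10) − 10^(75.6/10)) = 10·log₁₀(118600000) = 80.7 dB SPL.

80.7 dB SPL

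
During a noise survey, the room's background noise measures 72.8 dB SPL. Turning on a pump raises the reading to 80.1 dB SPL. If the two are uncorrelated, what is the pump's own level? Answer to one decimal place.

Subtract intensities: L_src = 10·log₁₀(10^(L_total/10) − 10^(L_bg/10)).
L_src = 10·log₁₀(10^(80.1/10) − 10^(72.8/10)) = 10·log₁₀(83270000) = 79.2 dB SPL.

79.2 dB SPL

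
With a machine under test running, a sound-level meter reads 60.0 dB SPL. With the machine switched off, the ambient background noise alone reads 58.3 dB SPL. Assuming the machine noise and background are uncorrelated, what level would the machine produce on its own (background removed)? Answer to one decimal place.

Background correction is a power subtraction:
L_src = 10·log₁₀(10^(60.0/10) − 10^(58.3/10)) = 10·log₁₀(323900) = 55.1 dB SPL.

55.1 dB SPL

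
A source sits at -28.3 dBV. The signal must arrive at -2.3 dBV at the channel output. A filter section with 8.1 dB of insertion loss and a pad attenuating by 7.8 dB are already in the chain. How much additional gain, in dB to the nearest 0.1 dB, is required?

41.9 dB

The required make-up gain is the shortfall in the dB sum.
G = -2.3 − (-28.3) + 8.1 + 7.8 = 41.9 dB.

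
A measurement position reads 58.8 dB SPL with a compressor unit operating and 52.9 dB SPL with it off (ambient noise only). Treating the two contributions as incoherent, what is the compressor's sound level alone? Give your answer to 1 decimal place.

57.5 dB SPL

Remove the background by subtracting linear intensities:
L_src = 10·log₁₀(10^(58.8/10) − 10^(52.9/10)) = 10·log₁₀(563600) = 57.5 dB SPL.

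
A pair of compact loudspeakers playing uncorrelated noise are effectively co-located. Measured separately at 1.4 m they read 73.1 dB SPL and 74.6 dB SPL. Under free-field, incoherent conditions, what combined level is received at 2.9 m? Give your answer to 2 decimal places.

Combined at 1.4 m: 10·log₁₀(10^(73.1/10)+10^(74.6/10)) = 76.925 dB SPL.
Then apply −20·log₁₀(2.9/1.4) = -6.325 dB → 70.60 dB SPL.

70.60 dB SPL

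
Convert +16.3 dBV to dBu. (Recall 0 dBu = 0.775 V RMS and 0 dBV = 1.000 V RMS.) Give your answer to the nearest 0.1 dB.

The offset between the scales is 20·log₁₀(0.775/1.000) = −2.214 dB.
So dBu = +16.3 + 2.214 = +18.5 dBu.

+18.5 dBu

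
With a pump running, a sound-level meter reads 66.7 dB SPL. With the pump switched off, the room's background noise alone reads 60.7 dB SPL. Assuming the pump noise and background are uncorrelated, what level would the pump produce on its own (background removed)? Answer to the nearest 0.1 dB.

Subtract intensities: L_src = 10·log₁₀(10^(L_total/10) − 10^(L_bg/10)).
L_src = 10·log₁₀(10^(66.7/10) − 10^(60.7/10)) = 10·log₁₀(3502000) = 65.4 dB SPL.

65.4 dB SPL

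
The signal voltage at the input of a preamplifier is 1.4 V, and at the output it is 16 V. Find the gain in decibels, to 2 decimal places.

21.16 dB

Voltage ratio → dB uses the 20·log₁₀ form:
20·log₁₀(16/1.4) = 20·log₁₀(11.43) = 21.16 dB.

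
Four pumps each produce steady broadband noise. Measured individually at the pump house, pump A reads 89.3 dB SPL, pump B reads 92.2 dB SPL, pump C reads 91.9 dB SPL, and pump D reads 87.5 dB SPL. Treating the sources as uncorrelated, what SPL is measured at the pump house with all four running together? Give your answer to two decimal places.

96.65 dB SPL

Incoherent sources sum as intensities:
L_total = 10·log₁₀(10^(89.3/10) + 10^(92.2/10) + 10^(91.9/10) + 10^(87.5/10)) = 10·log₁₀(4622000000) = 96.65 dB SPL.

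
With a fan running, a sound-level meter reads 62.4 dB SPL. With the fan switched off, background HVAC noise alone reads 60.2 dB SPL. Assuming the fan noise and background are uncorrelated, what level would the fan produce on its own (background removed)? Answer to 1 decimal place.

58.4 dB SPL

Remove the background by subtracting linear intensities:
L_src = 10·log₁₀(10^(62.4/10) − 10^(60.2/10)) = 10·log₁₀(690700) = 58.4 dB SPL.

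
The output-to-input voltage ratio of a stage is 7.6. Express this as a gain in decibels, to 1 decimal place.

For a voltage ratio, dB = 20·log₁₀(V₂/V₁).
20·log₁₀(7.6) = 17.6 dB.

17.6 dB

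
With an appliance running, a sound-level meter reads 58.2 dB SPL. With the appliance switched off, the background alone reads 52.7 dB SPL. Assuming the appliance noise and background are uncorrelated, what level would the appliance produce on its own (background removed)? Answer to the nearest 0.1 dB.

56.8 dB SPL

Subtract intensities: L_src = 10·log₁₀(10^(L_total/10) − 10^(L_bg/10)).
L_src = 10·log₁₀(10^(58.2/10) − 10^(52.7/10)) = 10·log₁₀(474500) = 56.8 dB SPL.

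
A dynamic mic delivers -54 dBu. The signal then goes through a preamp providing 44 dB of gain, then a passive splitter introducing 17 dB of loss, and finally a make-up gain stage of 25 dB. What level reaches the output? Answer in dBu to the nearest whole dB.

-2 dBu

In dB, series stages simply add:
-54 + 44 − 17 + 25 = -2 dBu.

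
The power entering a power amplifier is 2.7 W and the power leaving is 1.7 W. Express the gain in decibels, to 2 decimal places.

-2.01 dB

Power ratio → dB uses the 10·log₁₀ form:
10·log₁₀(1.7/2.7) = 10·log₁₀(0.6296) = -2.01 dB.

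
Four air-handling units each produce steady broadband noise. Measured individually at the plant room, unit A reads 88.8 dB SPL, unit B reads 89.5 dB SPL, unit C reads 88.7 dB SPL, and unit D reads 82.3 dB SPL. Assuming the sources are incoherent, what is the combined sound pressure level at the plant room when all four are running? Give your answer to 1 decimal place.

94.1 dB SPL

Uncorrelated sources add in intensity (power), not in dB.
L_total = 10·log₁₀(10^(88.8/10) + 10^(89.5/10) + 10^(88.7/10) + 10^(82.3/10)) = 10·log₁₀(2561000000) = 94.1 dB SPL.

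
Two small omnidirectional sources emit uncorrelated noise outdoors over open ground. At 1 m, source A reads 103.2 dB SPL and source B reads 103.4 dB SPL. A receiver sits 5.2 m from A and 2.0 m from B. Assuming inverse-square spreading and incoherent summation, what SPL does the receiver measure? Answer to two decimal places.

At the listener: L_A = 103.2 − 20·log₁₀(5.2) = 88.880 dB; L_B = 103.4 − 20·log₁₀(2.0) = 97.379 dB.
Combined: 10·log₁₀(10^(88.880/10)+10^(97.379/10)) = 97.95 dB SPL.

97.95 dB SPL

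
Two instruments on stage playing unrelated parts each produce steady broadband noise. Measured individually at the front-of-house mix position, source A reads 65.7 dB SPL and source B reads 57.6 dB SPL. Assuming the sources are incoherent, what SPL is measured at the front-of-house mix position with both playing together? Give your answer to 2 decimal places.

Uncorrelated sources add in intensity (power), not in dB.
L_total = 10·log₁₀(10^(65.7/10) + 10^(57.6/10)) = 10·log₁₀(4291000) = 66.33 dB SPL.

66.33 dB SPL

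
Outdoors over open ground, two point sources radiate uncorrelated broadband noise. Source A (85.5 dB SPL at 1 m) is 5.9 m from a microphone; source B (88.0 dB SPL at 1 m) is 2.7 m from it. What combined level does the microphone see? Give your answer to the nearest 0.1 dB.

At the listener: L_A = 85.5 − 20·log₁₀(5.9) = 70.08 dB; L_B = 88.0 − 20·log₁₀(2.7) = 79.37 dB.
Combined: 10·log₁₀(10^(70.08/10)+10^(79.37/10)) = 79.9 dB SPL.

79.9 dB SPL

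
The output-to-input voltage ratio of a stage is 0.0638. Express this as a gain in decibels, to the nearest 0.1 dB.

Voltage is an amplitude quantity, so gain = 20·log₁₀(V_out/V_in).
20·log₁₀(0.0638) = -23.9 dB.

-23.9 dB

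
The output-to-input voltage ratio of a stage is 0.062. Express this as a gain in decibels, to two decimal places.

-24.15 dB

For a voltage ratio, dB = 20·log₁₀(V₂/V₁).
20·log₁₀(0.062) = -24.15 dB.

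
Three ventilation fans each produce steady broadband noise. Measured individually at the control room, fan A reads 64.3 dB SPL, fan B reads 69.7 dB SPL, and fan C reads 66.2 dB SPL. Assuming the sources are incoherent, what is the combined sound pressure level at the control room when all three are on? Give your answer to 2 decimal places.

72.09 dB SPL

Uncorrelated sources add in intensity (power), not in dB.
L_total = 10·log₁₀(10^(64.3/10) + 10^(69.7/10) + 10^(66.2/10)) = 10·log₁₀(16190000) = 72.09 dB SPL.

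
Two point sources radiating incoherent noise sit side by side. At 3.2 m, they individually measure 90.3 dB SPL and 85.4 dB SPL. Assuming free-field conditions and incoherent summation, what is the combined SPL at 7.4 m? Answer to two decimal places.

84.24 dB SPL

Combined at 3.2 m: 10·log₁₀(10^(90.3/10)+10^(85.4/10)) = 91.518 dB SPL.
Then apply −20·log₁₀(7.4/3.2) = -7.282 dB → 84.24 dB SPL.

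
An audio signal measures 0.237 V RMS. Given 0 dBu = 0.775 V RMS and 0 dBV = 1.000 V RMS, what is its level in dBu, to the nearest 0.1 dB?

dBu = 20·log₁₀(V / 0.775 V).
20·log₁₀(0.237/0.775) = -10.3 dBu.

-10.3 dBu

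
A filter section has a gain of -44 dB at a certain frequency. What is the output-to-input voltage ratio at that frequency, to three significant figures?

Voltage ratio = 10^(dB/20).
10^(-44/20) = 10^(-2.200) = 0.00631.

0.00631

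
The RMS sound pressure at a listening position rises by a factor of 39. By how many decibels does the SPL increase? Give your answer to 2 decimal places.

31.82 dB

SPL change from a pressure ratio uses the 20·log₁₀ form:
20·log₁₀(39) = 31.82 dB.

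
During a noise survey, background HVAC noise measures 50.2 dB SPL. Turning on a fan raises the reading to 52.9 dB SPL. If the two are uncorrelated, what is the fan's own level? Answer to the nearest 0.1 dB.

49.6 dB SPL

Background correction is a power subtraction:
L_src = 10·log₁₀(10^(52.9/10) − 10^(50.2/10)) = 10·log₁₀(90270) = 49.6 dB SPL.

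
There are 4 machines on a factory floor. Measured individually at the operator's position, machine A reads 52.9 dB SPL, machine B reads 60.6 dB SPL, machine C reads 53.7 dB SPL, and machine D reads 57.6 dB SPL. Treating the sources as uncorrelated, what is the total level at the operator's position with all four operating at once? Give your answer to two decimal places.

Uncorrelated sources add in intensity (power), not in dB.
L_total = 10·log₁₀(10^(52.9/10) + 10^(60.6/10) + 10^(53.7/10) + 10^(57.6/10)) = 10·log₁₀(2153000) = 63.33 dB SPL.

63.33 dB SPL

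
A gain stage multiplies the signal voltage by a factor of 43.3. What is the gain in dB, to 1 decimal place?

32.7 dB

Voltage is an amplitude quantity, so gain = 20·log₁₀(V_out/V_in).
20·log₁₀(43.3) = 32.7 dB.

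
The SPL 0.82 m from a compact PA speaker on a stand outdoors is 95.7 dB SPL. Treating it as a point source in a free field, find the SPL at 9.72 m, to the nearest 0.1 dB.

74.2 dB SPL

Inverse-square spreading gives ΔL = −20·log₁₀(d₂/d₁).
ΔL = −20·log₁₀(9.72/0.82) = -21.48 dB, so L₂ = 95.7 + (-21.48) = 74.2 dB SPL.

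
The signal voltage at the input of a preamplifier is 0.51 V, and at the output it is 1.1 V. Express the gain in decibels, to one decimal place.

6.7 dB

Voltage is an amplitude quantity, so gain = 20·log₁₀(V_out/V_in).
20·log₁₀(1.1/0.51) = 20·log₁₀(2.157) = 6.7 dB.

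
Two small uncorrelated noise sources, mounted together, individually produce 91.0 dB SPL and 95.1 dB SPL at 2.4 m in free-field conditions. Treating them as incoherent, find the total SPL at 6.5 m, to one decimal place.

87.9 dB SPL

Combined at 2.4 m: 10·log₁₀(10^(91.0/10)+10^(95.1/10)) = 96.53 dB SPL.
Then apply −20·log₁₀(6.5/2.4) = -8.65 dB → 87.9 dB SPL.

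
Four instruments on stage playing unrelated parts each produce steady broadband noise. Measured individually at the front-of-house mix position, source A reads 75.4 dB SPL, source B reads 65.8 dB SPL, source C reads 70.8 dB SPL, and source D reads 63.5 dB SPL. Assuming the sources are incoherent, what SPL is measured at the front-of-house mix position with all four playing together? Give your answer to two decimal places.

Incoherent sources sum as intensities:
L_total = 10·log₁₀(10^(75.4/10) + 10^(65.8/10) + 10^(70.8/10) + 10^(63.5/10)) = 10·log₁₀(52740000) = 77.22 dB SPL.

77.22 dB SPL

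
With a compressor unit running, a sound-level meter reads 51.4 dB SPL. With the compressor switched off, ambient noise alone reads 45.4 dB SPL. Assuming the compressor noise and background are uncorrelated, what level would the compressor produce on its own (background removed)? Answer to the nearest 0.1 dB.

Background correction is a power subtraction:
L_src = 10·log₁₀(10^(51.4/10) − 10^(45.4/10)) = 10·log₁₀(103400) = 50.1 dB SPL.

50.1 dB SPL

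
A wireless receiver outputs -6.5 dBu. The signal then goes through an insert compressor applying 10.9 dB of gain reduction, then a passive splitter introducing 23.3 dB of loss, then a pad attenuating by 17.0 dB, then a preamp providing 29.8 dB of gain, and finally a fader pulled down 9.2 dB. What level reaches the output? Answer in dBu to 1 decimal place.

-37.1 dBu

In dB, series stages simply add:
-6.5 − 10.9 − 23.3 − 17.0 + 29.8 − 9.2 = -37.1 dBu.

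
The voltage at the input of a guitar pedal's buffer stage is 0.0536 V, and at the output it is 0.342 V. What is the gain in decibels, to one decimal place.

For a voltage ratio, dB = 20·log₁₀(V₂/V₁).
20·log₁₀(0.342/0.0536) = 20·log₁₀(6.381) = 16.1 dB.

16.1 dB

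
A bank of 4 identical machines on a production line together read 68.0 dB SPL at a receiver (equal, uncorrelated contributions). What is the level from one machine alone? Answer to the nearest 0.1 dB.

62.0 dB SPL

4 equal incoherent sources add 10·log₁₀(4) = 6.02 dB over one source.
L_one = 68.0 − 6.02 = 62.0 dB SPL.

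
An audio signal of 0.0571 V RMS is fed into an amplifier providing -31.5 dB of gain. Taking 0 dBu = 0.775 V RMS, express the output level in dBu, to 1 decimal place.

-54.2 dBu

Input level: 20·log₁₀(0.0571/0.775) = -22.65 dBu.
Output: -22.65 − 31.5 = -54.2 dBu.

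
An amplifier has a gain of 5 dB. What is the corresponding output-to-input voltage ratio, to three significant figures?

1.78

Voltage ratio = 10^(dB/20).
10^(5/20) = 10^(0.2500) = 1.78.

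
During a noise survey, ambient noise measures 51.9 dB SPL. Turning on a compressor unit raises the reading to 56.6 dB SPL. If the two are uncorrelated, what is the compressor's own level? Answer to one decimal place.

54.8 dB SPL

Subtract intensities: L_src = 10·log₁₀(10^(L_total/10) − 10^(L_bg/10)).
L_src = 10·log₁₀(10^(56.6/10) − 10^(51.9/10)) = 10·log₁₀(302200) = 54.8 dB SPL.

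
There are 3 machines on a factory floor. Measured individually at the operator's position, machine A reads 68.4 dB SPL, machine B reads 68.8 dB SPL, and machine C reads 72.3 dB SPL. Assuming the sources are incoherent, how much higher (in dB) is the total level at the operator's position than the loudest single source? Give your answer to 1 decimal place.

Add the sources as powers (linear), then convert back to dB:
L_total = 10·log₁₀(10^(68.4/10) + 10^(68.8/10) + 10^(72.3/10)) = 74.98 dB SPL.
Excess over the loudest (72.3 dB): 74.98 − 72.3 = 2.7 dB.

2.7 dB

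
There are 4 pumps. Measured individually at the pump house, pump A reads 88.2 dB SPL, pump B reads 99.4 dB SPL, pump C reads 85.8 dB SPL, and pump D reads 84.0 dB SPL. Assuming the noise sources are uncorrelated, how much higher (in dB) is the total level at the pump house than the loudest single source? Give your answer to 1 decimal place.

Uncorrelated sources add in intensity (power), not in dB.
L_total = 10·log₁₀(10^(88.2/10) + 10^(99.4/10) + 10^(85.8/10) + 10^(84.0/10)) = 100.00 dB SPL.
Excess over the loudest (99.4 dB): 100.00 − 99.4 = 0.6 dB.

0.6 dB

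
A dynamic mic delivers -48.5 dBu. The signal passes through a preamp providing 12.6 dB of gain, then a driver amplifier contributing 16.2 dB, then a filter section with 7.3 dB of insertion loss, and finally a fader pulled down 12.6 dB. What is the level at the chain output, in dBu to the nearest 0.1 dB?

-39.6 dBu

In dB, series stages simply add:
-48.5 + 12.6 + 16.2 − 7.3 − 12.6 = -39.6 dBu.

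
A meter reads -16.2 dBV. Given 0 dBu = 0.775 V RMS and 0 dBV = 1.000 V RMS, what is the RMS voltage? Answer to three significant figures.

V = 1.000 V × 10^(-16.2/20).
= 1.000 × 0.1549 = 0.155 V.

0.155 V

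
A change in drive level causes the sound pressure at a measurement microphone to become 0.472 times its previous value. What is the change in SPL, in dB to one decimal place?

SPL change from a pressure ratio uses the 20·log₁₀ form:
20·log₁₀(0.472) = -6.5 dB.

-6.5 dB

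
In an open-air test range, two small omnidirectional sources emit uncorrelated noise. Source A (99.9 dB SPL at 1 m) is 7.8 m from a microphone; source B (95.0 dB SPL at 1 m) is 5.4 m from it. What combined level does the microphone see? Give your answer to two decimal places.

At the listener: L_A = 99.9 − 20·log₁₀(7.8) = 82.058 dB; L_B = 95.0 − 20·log₁₀(5.4) = 80.352 dB.
Combined: 10·log₁₀(10^(82.058/10)+10^(80.352/10)) = 84.30 dB SPL.

84.30 dB SPL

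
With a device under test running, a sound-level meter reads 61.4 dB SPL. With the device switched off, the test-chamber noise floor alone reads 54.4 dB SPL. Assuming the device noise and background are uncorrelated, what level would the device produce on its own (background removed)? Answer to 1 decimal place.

60.4 dB SPL

Remove the background by subtracting linear intensities:
L_src = 10·log₁₀(10^(61.4/10) − 10^(54.4/10)) = 10·log₁₀(1105000) = 60.4 dB SPL.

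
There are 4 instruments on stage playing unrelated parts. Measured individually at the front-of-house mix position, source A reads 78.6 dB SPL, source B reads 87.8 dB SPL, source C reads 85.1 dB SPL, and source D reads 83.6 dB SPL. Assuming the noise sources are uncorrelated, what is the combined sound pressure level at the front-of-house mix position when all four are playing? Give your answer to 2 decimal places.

Add the sources as powers (linear), then convert back to dB:
L_total = 10·log₁₀(10^(78.6/10) + 10^(87.8/10) + 10^(85.1/10) + 10^(83.6/10)) = 10·log₁₀(1228000000) = 90.89 dB SPL.

90.89 dB SPL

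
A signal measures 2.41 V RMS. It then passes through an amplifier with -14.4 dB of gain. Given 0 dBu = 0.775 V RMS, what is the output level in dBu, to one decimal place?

Input level: 20·log₁₀(2.41/0.775) = 9.85 dBu.
Output: 9.85 − 14.4 = -4.5 dBu.

-4.5 dBu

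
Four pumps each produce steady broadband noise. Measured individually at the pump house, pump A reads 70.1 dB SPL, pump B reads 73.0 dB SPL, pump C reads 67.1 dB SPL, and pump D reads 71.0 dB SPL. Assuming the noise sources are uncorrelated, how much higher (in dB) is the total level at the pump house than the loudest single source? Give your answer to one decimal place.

3.8 dB

Uncorrelated sources add in intensity (power), not in dB.
L_total = 10·log₁₀(10^(70.1/10) + 10^(73.0/10) + 10^(67.1/10) + 10^(71.0/10)) = 76.80 dB SPL.
Excess over the loudest (73.0 dB): 76.80 − 73.0 = 3.8 dB.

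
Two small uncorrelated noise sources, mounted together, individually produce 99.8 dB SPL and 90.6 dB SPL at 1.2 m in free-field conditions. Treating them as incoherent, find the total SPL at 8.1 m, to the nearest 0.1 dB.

Combined at 1.2 m: 10·log₁₀(10^(99.8/10)+10^(90.6/10)) = 100.29 dB SPL.
Then apply −20·log₁₀(8.1/1.2) = -16.59 dB → 83.7 dB SPL.

83.7 dB SPL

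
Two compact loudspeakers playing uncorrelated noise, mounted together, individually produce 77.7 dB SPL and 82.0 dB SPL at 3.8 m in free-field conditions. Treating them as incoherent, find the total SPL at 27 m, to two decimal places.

Combined at 3.8 m: 10·log₁₀(10^(77.7/10)+10^(82.0/10)) = 83.372 dB SPL.
Then apply −20·log₁₀(27/3.8) = -17.032 dB → 66.34 dB SPL.

66.34 dB SPL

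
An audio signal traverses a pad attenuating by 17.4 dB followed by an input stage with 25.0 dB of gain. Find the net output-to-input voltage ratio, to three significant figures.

Net gain = (−17.4) + 25.0 = 7.6 dB.
Voltage ratio = 10^(7.6/20) = 2.40.

2.40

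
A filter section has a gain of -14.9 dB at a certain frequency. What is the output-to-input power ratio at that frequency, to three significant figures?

Power ratio = 10^(dB/10).
10^(-14.9/10) = 10^(-1.490) = 0.0324.

0.0324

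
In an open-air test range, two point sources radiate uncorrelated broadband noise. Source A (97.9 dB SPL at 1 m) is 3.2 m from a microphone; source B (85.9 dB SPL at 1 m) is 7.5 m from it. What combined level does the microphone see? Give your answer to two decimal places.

87.85 dB SPL

At the listener: L_A = 97.9 − 20·log₁₀(3.2) = 87.797 dB; L_B = 85.9 − 20·log₁₀(7.5) = 68.399 dB.
Combined: 10·log₁₀(10^(87.797/10)+10^(68.399/10)) = 87.85 dB SPL.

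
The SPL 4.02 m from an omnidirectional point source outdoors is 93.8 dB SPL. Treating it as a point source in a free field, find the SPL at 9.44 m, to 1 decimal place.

For a point source in a free field, ΔL = −20·log₁₀(d₂/d₁).
ΔL = −20·log₁₀(9.44/4.02) = -7.41 dB, so L₂ = 93.8 + (-7.41) = 86.4 dB SPL.

86.4 dB SPL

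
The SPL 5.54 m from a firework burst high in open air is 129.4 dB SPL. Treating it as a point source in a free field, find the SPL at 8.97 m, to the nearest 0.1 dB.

125.2 dB SPL

For a point source in a free field, ΔL = −20·log₁₀(d₂/d₁).
ΔL = −20·log₁₀(8.97/5.54) = -4.19 dB, so L₂ = 129.4 + (-4.19) = 125.2 dB SPL.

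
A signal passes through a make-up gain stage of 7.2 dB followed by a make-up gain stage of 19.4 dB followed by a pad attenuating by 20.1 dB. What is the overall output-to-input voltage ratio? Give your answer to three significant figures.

Net gain = 7.2 + 19.4 + (−20.1) = 6.5 dB.
Voltage ratio = 10^(6.5/20) = 2.11.

2.11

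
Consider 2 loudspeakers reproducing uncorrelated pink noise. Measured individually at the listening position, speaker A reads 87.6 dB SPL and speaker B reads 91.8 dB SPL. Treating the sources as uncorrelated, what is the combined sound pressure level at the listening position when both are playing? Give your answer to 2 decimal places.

93.20 dB SPL

Uncorrelated sources add in intensity (power), not in dB.
L_total = 10·log₁₀(10^(87.6/10) + 10^(91.8/10)) = 10·log₁₀(2089000000) = 93.20 dB SPL.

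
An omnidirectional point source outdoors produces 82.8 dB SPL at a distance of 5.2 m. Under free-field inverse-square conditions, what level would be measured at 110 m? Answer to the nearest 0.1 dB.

Free-field point source: level drops by 20·log₁₀ of the distance ratio.
ΔL = −20·log₁₀(110/5.2) = -26.51 dB, so L₂ = 82.8 + (-26.51) = 56.3 dB SPL.

56.3 dB SPL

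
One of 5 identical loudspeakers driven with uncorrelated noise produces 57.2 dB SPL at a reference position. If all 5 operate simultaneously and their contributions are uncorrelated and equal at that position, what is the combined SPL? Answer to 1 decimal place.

5 equal incoherent sources raise the level by 10·log₁₀(5) = 6.99 dB.
L_total = 57.2 + 6.99 = 64.2 dB SPL.

64.2 dB SPL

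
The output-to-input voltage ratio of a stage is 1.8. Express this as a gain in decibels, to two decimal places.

Voltage ratio → dB uses the 20·log₁₀ form:
20·log₁₀(1.8) = 5.11 dB.

5.11 dB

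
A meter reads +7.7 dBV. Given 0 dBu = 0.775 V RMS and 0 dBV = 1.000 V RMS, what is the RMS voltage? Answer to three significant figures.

2.43 V

V = 1.000 V × 10^(+7.7/20).
= 1.000 × 2.427 = 2.43 V.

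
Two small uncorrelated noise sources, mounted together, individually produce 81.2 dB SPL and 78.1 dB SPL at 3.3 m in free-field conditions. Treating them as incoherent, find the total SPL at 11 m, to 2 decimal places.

Combined at 3.3 m: 10·log₁₀(10^(81.2/10)+10^(78.1/10)) = 82.931 dB SPL.
Then apply −20·log₁₀(11/3.3) = -10.458 dB → 72.47 dB SPL.

72.47 dB SPL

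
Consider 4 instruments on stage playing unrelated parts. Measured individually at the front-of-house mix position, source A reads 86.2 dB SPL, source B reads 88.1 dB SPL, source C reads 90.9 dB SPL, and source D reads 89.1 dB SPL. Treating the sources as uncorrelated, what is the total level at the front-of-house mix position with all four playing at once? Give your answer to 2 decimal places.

Incoherent sources sum as intensities:
L_total = 10·log₁₀(10^(86.2/10) + 10^(88.1/10) + 10^(90.9/10) + 10^(89.1/10)) = 10·log₁₀(3106000000) = 94.92 dB SPL.

94.92 dB SPL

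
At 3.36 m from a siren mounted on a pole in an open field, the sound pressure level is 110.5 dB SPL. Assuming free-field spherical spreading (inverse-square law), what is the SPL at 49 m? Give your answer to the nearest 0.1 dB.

For a point source in a free field, ΔL = −20·log₁₀(d₂/d₁).
ΔL = −20·log₁₀(49/3.36) = -23.28 dB, so L₂ = 110.5 + (-23.28) = 87.2 dB SPL.

87.2 dB SPL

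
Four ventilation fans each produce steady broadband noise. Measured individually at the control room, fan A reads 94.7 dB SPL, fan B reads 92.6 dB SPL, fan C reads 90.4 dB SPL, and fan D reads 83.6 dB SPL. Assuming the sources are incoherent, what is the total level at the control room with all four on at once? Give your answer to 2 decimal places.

97.85 dB SPL

Add the sources as powers (linear), then convert back to dB:
L_total = 10·log₁₀(10^(94.7/10) + 10^(92.6/10) + 10^(90.4/10) + 10^(83.6/10)) = 10·log₁₀(6096000000) = 97.85 dB SPL.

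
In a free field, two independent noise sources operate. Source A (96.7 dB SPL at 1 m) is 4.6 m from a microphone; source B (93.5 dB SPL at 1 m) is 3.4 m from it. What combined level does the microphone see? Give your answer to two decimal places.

86.18 dB SPL

At the listener: L_A = 96.7 − 20·log₁₀(4.6) = 83.445 dB; L_B = 93.5 − 20·log₁₀(3.4) = 82.870 dB.
Combined: 10·log₁₀(10^(83.445/10)+10^(82.870/10)) = 86.18 dB SPL.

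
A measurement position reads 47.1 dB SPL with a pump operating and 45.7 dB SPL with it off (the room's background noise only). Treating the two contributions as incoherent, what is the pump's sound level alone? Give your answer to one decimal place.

41.5 dB SPL

Subtract intensities: L_src = 10·log₁₀(10^(L_total/10) − 10^(L_bg/10)).
L_src = 10·log₁₀(10^(47.1/10) − 10^(45.7/10)) = 10·log₁₀(14130) = 41.5 dB SPL.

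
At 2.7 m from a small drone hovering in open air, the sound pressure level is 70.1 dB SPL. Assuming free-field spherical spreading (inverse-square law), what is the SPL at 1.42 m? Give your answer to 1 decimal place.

For a point source in a free field, ΔL = −20·log₁₀(d₂/d₁).
ΔL = −20·log₁₀(1.42/2.7) = 5.58 dB, so L₂ = 70.1 + (5.58) = 75.7 dB SPL.

75.7 dB SPL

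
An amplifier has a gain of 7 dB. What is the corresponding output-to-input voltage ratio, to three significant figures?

2.24

Voltage ratio = 10^(dB/20).
10^(7/20) = 10^(0.3500) = 2.24.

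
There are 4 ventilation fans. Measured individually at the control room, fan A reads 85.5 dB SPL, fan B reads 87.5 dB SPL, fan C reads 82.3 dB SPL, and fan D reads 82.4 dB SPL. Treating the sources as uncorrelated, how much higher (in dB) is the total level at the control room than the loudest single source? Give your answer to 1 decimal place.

Uncorrelated sources add in intensity (power), not in dB.
L_total = 10·log₁₀(10^(85.5/10) + 10^(87.5/10) + 10^(82.3/10) + 10^(82.4/10)) = 91.01 dB SPL.
Excess over the loudest (87.5 dB): 91.01 − 87.5 = 3.5 dB.

3.5 dB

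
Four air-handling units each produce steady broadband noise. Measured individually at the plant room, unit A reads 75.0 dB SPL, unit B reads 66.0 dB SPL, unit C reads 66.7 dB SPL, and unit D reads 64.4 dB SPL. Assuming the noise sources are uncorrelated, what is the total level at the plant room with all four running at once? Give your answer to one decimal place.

76.3 dB SPL

Uncorrelated sources add in intensity (power), not in dB.
L_total = 10·log₁₀(10^(75.0/10) + 10^(66.0/10) + 10^(66.7/10) + 10^(64.4/10)) = 10·log₁₀(43040000) = 76.3 dB SPL.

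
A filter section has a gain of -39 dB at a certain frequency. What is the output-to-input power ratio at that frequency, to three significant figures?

0.000126

Power ratio = 10^(dB/10).
10^(-39/10) = 10^(-3.900) = 0.000126.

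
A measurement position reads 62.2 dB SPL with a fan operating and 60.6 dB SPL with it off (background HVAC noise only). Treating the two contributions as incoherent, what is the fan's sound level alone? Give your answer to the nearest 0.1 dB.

57.1 dB SPL

Background correction is a power subtraction:
L_src = 10·log₁₀(10^(62.2/10) − 10^(60.6/10)) = 10·log₁₀(511400) = 57.1 dB SPL.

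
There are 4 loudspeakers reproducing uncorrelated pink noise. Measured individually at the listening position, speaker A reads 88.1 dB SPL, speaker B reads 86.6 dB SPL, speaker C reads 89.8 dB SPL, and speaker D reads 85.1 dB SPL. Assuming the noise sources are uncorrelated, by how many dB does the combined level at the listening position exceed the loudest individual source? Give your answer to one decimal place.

Add the sources as powers (linear), then convert back to dB:
L_total = 10·log₁₀(10^(88.1/10) + 10^(86.6/10) + 10^(89.8/10) + 10^(85.1/10)) = 93.77 dB SPL.
Excess over the loudest (89.8 dB): 93.77 − 89.8 = 4.0 dB.

4.0 dB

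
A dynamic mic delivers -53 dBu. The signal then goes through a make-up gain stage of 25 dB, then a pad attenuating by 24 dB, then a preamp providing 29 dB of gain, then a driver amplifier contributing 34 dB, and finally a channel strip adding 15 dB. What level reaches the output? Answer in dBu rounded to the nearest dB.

Gain stages sum in dB:
-53 + 25 − 24 + 29 + 34 + 15 = +26 dBu.

+26 dBu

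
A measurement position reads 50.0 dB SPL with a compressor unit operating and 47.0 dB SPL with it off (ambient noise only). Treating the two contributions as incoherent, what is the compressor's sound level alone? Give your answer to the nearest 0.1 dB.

Remove the background by subtracting linear intensities:
L_src = 10·log₁₀(10^(50.0/10) − 10^(47.0/10)) = 10·log₁₀(49880) = 47.0 dB SPL.

47.0 dB SPL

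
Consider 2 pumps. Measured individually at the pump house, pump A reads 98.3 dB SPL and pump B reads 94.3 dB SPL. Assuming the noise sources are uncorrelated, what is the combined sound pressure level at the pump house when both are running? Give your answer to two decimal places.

99.76 dB SPL

Add the sources as powers (linear), then convert back to dB:
L_total = 10·log₁₀(10^(98.3/10) + 10^(94.3/10)) = 10·log₁₀(9452000000) = 99.76 dB SPL.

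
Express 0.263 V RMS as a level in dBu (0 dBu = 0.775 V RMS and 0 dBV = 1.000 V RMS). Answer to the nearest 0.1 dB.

dBu = 20·log₁₀(V / 0.775 V).
20·log₁₀(0.263/0.775) = -9.4 dBu.

-9.4 dBu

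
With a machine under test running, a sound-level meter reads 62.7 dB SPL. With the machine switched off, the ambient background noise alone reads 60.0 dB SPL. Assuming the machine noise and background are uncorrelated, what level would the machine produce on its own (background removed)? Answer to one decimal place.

Subtract intensities: L_src = 10·log₁₀(10^(L_total/10) − 10^(L_bg/10)).
L_src = 10·log₁₀(10^(62.7/10) − 10^(60.0/10)) = 10·log₁₀(862100) = 59.4 dB SPL.

59.4 dB SPL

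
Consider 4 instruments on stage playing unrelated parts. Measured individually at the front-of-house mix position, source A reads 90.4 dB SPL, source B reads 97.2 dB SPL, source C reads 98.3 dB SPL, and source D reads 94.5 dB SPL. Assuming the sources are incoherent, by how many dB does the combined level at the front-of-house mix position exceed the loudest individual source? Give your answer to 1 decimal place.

3.7 dB

Incoherent sources sum as intensities:
L_total = 10·log₁₀(10^(90.4/10) + 10^(97.2/10) + 10^(98.3/10) + 10^(94.5/10)) = 102.02 dB SPL.
Excess over the loudest (98.3 dB): 102.02 − 98.3 = 3.7 dB.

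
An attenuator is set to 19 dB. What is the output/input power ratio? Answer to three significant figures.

Power ratio = 10^(dB/10).
10^(-19/10) = 10^(-1.900) = 0.0126.

0.0126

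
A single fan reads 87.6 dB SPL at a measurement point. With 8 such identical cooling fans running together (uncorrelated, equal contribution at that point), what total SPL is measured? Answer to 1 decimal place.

8 equal incoherent sources raise the level by 10·log₁₀(8) = 9.03 dB.
L_total = 87.6 + 9.03 = 96.6 dB SPL.

96.6 dB SPL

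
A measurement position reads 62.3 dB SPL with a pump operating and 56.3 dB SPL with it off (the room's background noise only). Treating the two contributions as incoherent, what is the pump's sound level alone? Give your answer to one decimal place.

61.0 dB SPL

Subtract intensities: L_src = 10·log₁₀(10^(L_total/10) − 10^(L_bg/10)).
L_src = 10·log₁₀(10^(62.3/10) − 10^(56.3/10)) = 10·log₁₀(1272000) = 61.0 dB SPL.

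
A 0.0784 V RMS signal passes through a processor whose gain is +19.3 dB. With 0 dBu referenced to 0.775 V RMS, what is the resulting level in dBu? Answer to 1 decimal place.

Input level: 20·log₁₀(0.0784/0.775) = -19.90 dBu.
Output: -19.90 + 19.3 = -0.6 dBu.

-0.6 dBu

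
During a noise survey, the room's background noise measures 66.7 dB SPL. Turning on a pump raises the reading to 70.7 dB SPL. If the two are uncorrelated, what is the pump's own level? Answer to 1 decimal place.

Subtract intensities: L_src = 10·log₁₀(10^(L_total/10) − 10^(L_bg/10)).
L_src = 10·log₁₀(10^(70.7/10) − 10^(66.7/10)) = 10·log₁₀(7072000) = 68.5 dB SPL.

68.5 dB SPL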